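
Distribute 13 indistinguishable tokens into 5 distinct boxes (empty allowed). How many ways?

Stars and bars: C(n+k-1, k-1) = C(17,4).

Final answer: C(17,4) = 2380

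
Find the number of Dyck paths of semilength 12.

Total monotonic paths to (12,12): C(24,12) = 2704156.
A path is bad iff it touches y = x + 1; reflecting its initial segment maps bad paths bijectively onto all paths to (11,13), of which there are C(24,13) = 2496144.
Valid Dyck paths: 2704156 - 2496144.
(Equivalently, C_{12} = C(24,12)/13 = 2704156/13.)

Final answer: C_{12} = 208012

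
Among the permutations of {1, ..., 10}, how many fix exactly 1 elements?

Choose which 1 elements are fixed: C(10,1) = 10.
Derange the remaining 9 using D(j) = (j-1)(D(j-1) + D(j-2)), D(0)=1, D(1)=0: D(2)=1, D(3)=2, D(4)=9, D(5)=44, D(6)=265, D(7)=1854, D(8)=14833, D(9)=133496.
Total: 10 x 133496.

Final answer: C(10,1) D(9) = 1334960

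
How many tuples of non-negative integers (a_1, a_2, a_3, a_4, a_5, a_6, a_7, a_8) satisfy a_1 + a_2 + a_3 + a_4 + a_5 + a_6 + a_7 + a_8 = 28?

Stars and bars with 28 stars and 7 bars:
C(28+8-1, 8-1) = C(35,7).

Final answer: C(35,7) = 6724520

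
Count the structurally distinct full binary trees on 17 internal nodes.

This is counted by the nth Catalan number C_n. Here n = 17.
Using C_0 = 1 and C_(k+1) = C_k x 2(2k+1)/(k+2), build up term by term: C_1=1, C_2=2, C_3=5, C_4=14, C_5=42, C_6=132, C_7=429, C_8=1430, C_9=4862, C_10=16796, C_11=58786, C_12=208012, C_13=742900, C_14=2674440, C_15=9694845, C_16=35357670, C_17=129644790.

Final answer: C_{17} = 129644790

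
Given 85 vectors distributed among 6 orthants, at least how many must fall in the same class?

By pigeonhole with 85 objects and 6 categories: ceiling(85/6).

Final answer: 15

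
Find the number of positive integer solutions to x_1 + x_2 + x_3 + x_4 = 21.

Substitute x'_i = x_i - 1 (so x'_i >= 0). Then sum x'_i = 21 - 4 = 17.
Stars and bars: C(17+4-1, 4-1) = C(20,3).

Final answer: C(20,3) = 1140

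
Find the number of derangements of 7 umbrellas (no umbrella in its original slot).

Use the recurrence D(n) = (n-1)(D(n-1) + D(n-2)) with D(0)=1, D(1)=0.
D(2) = 1 x (0 + 1) = 1
D(3) = 2 x (1 + 0) = 2
D(4) = 3 x (2 + 1) = 9
D(5) = 4 x (9 + 2) = 44
D(6) = 5 x (44 + 9) = 265
D(7) = 6 x (D(6) + D(5)) = 6 x (265 + 44)

Final answer: D(7) = 1854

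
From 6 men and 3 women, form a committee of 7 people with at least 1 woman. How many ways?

Sum over valid woman counts:
C(3,1)C(6,6) = 3
C(3,2)C(6,5) = 18
C(3,3)C(6,4) = 15
Total: 3 + 18 + 15.

Final answer: 36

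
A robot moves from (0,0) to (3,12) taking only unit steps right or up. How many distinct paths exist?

Each path has 3 right steps and 12 up steps in some order (15 steps total).
Choose which 12 of the 15 steps are up: C(15,12).

Final answer: C(15,12) = 455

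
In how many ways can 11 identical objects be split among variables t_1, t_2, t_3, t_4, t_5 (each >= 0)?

Stars and bars with 11 stars and 4 bars:
C(11+5-1, 5-1) = C(15,4).

Final answer: C(15,4) = 1365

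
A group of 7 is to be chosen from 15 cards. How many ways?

C(15,7) = 15!/(7! x (15-7)!).

Final answer: C(15,7) = 6435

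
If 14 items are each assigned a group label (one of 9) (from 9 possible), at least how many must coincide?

There are 9 possible values for group label (one of 9). With 14 items and 9 categories, by pigeonhole: ceiling(14/9).

Final answer: 2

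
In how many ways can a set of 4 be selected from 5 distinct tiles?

C(5,4) = 5!/(4! x (5-4)!).

Final answer: C(5,4) = 5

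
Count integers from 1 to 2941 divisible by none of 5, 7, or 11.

|div by 5|=588, |div by 7|=420, |div by 11|=267.
|div by 5&7|=84, |div by 5&11|=53, |div by 7&11|=38, |div by all|=7.
By inclusion-exclusion, divisible by at least one: 588+420+267-84-53-38+7 = 1107.
Not divisible by any: 2941 - 1107.

Final answer: 1834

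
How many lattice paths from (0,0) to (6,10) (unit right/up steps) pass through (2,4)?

Paths (0,0)->(2,4): C(6,4) = 15.
Paths (2,4)->(6,10): C(10,6) = 210.
By multiplication principle: 15 x 210.

Final answer: 3150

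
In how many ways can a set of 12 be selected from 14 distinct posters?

C(14,12) = 14!/(12! x 2!).

Final answer: \binom{14}{12} = 91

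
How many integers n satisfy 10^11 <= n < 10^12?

First digit: 9 choices (1-9). Each of the remaining 11 digits: 10 choices.
Total: 9 x 10^11.

Final answer: 900000000000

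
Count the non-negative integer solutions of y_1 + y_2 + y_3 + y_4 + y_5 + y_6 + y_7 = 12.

Stars and bars with 12 stars and 6 bars:
C(12+7-1, 7-1) = C(18,6).

Final answer: C(18,6) = 18564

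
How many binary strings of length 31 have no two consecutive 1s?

Let a(n) count valid strings. If the last bit is 0 the prefix is any valid string of length n-1; if it is 1 the string must end in 01 with a valid prefix of length n-2. So a(n) = a(n-1) + a(n-2), a(1)=2, a(2)=3.
Computing successive values: a(1)=2, a(2)=3, a(3)=5, a(4)=8, a(5)=13, a(6)=21, a(7)=34, a(8)=55, a(9)=89, a(10)=144, a(11)=233, a(12)=377, a(13)=610, a(14)=987, a(15)=1597, a(16)=2584, a(17)=4181, a(18)=6765, a(19)=10946, a(20)=17711, a(21)=28657, a(22)=46368, a(23)=75025, a(24)=121393, a(25)=196418, a(26)=317811, a(27)=514229, a(28)=832040, a(29)=1346269, a(30)=2178309, a(31)=3524578.

Final answer: 3524578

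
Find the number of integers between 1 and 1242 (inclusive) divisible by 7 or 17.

Multiples of 7: 177. Multiples of 17: 73. Of both (lcm=119): 10.
By inclusion-exclusion: 177 + 73 - 10.

Final answer: 240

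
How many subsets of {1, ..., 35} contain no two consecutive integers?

Let a(n) count such subsets of {1, ..., n}. Either n is excluded (a(n-1) ways) or n is included, forcing n-1 out (a(n-2) ways), so a(n) = a(n-1) + a(n-2) with a(1)=2, a(2)=3.
Building up term by term: a(1)=2, a(2)=3, a(3)=5, a(4)=8, a(5)=13, a(6)=21, a(7)=34, a(8)=55, a(9)=89, a(10)=144, a(11)=233, a(12)=377, a(13)=610, a(14)=987, a(15)=1597, a(16)=2584, a(17)=4181, a(18)=6765, a(19)=10946, a(20)=17711, a(21)=28657, a(22)=46368, a(23)=75025, a(24)=121393, a(25)=196418, a(26)=317811, a(27)=514229, a(28)=832040, a(29)=1346269, a(30)=2178309, a(31)=3524578, a(32)=5702887, a(33)=9227465, a(34)=14930352, a(35)=24157817.

Final answer: 24157817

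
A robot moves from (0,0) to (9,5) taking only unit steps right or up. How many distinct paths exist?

Each path has 9 right steps and 5 up steps in some order (14 steps total).
Choose which 5 of the 14 steps are up: C(14,5).

Final answer: C(14,5) = 2002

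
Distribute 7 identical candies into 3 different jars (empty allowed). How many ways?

Stars and bars: C(n+k-1, k-1) = C(9,2).

Final answer: C(9,2) = 36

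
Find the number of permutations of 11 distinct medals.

The number of ways to arrange 11 distinct objects is 11!.

Final answer: 11! = 39916800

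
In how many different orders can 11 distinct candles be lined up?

The number of ways to arrange 11 distinct objects is 11!.

Final answer: 11! = 39916800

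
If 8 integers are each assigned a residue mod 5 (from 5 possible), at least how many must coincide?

There are 5 possible values for residue mod 5. With 8 integers and 5 categories, by pigeonhole: ceiling(8/5).

Final answer: 2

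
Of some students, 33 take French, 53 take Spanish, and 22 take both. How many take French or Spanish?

|A union B| = |A| + |B| - |A intersect B| = 33 + 53 - 22.

Final answer: 64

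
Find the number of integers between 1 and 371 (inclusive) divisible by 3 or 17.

Multiples of 3: 123. Multiples of 17: 21. Of both (lcm=51): 7.
By inclusion-exclusion: 123 + 21 - 7.

Final answer: 137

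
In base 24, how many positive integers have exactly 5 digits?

Leading digit: 23 options (nonzero). Other 4 digit(s): 24 options each.
Total: 23 x 24^4.

Final answer: 7630848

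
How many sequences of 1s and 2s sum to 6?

Let f(n) be the number of climbs. Removing the last move (1 or 2 steps) gives f(n) = f(n-1) + f(n-2); base cases f(1)=1, f(2)=2.
Computing successive values: f(1)=1, f(2)=2, f(3)=3, f(4)=5, f(5)=8, f(6)=13.

Final answer: 13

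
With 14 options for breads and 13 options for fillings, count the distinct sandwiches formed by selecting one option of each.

By the multiplication principle: 14 x 13.

Final answer: 182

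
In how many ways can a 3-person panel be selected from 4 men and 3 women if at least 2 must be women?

Sum over valid woman counts:
C(3,2)C(4,1) = 12
C(3,3)C(4,0) = 1
Total: 12 + 1.

Final answer: 13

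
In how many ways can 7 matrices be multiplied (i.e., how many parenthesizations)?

This is counted by the nth Catalan number C_n. Here n = 7 - 1 = 6.
Using C_0 = 1 and C_(k+1) = C_k x 2(2k+1)/(k+2), build up term by term: C_1=1, C_2=2, C_3=5, C_4=14, C_5=42, C_6=132.

Final answer: C_{6} = 132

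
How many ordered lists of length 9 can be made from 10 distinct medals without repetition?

P(10,9) = 10!/(10-9)! = 10!/1!.

Final answer: P(10,9) = 3628800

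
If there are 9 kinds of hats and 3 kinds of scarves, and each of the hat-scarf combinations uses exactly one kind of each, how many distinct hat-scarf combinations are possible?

By the multiplication principle: 9 x 3.

Final answer: 27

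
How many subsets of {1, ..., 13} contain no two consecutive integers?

Let a(n) count such subsets of {1, ..., n}. Either n is excluded (a(n-1) ways) or n is included, forcing n-1 out (a(n-2) ways), so a(n) = a(n-1) + a(n-2) with a(1)=2, a(2)=3.
Iterating the recurrence: a(1)=2, a(2)=3, a(3)=5, a(4)=8, a(5)=13, a(6)=21, a(7)=34, a(8)=55, a(9)=89, a(10)=144, a(11)=233, a(12)=377, a(13)=610.

Final answer: 610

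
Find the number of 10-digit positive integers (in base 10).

These are the integers in [10^9, 10^10), so the count is 10^10 - 10^9 = 9 x 10^9.

Final answer: 9000000000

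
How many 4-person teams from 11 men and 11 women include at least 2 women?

Sum over valid woman counts:
C(11,2)C(11,2) = 3025
C(11,3)C(11,1) = 1815
C(11,4)C(11,0) = 330
Total: 3025 + 1815 + 330.

Final answer: 5170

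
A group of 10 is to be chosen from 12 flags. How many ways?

C(12,10) = 12!/(10! x 2!).

Final answer: \binom{12}{10} = 66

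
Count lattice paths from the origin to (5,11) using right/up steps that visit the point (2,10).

Paths (0,0)->(2,10): C(12,10) = 66.
Paths (2,10)->(5,11): C(4,1) = 4.
By multiplication principle: 66 x 4.

Final answer: 264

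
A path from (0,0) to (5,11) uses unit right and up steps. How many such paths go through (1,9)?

Paths (0,0)->(1,9): C(10,9) = 10.
Paths (1,9)->(5,11): C(6,2) = 15.
By multiplication principle: 10 x 15.

Final answer: 150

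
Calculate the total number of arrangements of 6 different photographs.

The number of ways to arrange 6 distinct objects is 6!.

Final answer: 6! = 720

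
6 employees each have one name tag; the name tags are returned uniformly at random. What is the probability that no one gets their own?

Derangements satisfy D(n) = (n-1)(D(n-1) + D(n-2)), starting from D(0)=1, D(1)=0.
Building up: D(2)=1, D(3)=2, D(4)=9, D(5)=44, D(6)=265.
Total arrangements: 6! = 720.
Probability = D(6)/6! = 53/144.

Final answer: D(6)/6! = 265/720 = 0.368056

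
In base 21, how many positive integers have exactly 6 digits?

In base 21, the leading digit has 20 choices (1..20); each of the remaining 5 digits has 21 choices.
Total: 20 x 21^5.

Final answer: 81682020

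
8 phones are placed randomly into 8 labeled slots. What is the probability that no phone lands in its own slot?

D(n) = (n-1)(D(n-1) + D(n-2)), D(0)=1, D(1)=0.
Building up: D(2)=1, D(3)=2, D(4)=9, D(5)=44, D(6)=265, D(7)=1854, D(8)=14833.
Total arrangements: 8! = 40320.
Probability = D(8)/8! = 2119/5760.

Final answer: D(8)/8! = 14833/40320 = 0.367882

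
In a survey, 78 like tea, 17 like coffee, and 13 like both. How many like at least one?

|A union B| = |A| + |B| - |A intersect B| = 78 + 17 - 13.

Final answer: 82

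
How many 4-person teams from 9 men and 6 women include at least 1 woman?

Sum over valid woman counts:
C(6,1)C(9,3) = 504
C(6,2)C(9,2) = 540
C(6,3)C(9,1) = 180
C(6,4)C(9,0) = 15
Total: 504 + 540 + 180 + 15.

Final answer: 1239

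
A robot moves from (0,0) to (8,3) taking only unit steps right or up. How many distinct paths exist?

Each path has 8 right steps and 3 up steps in some order (11 steps total).
Choose which 3 of the 11 steps are up: C(11,3).

Final answer: C(11,3) = 165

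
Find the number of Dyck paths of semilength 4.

Total monotonic paths to (4,4): C(8,4) = 70.
By the reflection principle, paths that go above the diagonal number C(8,5) = 56.
Valid Dyck paths: 70 - 56.
(Equivalently, C_{4} = C(8,4)/5 = 70/5.)

Final answer: C_{4} = 14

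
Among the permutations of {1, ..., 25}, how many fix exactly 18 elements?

Choose which 18 elements are fixed: C(25,18) = 480700.
Derange the remaining 7 using D(j) = (j-1)(D(j-1) + D(j-2)), D(0)=1, D(1)=0: D(2)=1, D(3)=2, D(4)=9, D(5)=44, D(6)=265, D(7)=1854.
Total: 480700 x 1854.

Final answer: C(25,18) D(7) = 891217800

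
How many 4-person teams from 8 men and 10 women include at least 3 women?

Sum over valid woman counts:
C(10,3)C(8,1) = 960
C(10,4)C(8,0) = 210
Total: 960 + 210.

Final answer: 1170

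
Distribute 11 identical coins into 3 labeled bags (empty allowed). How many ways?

Stars and bars: C(n+k-1, k-1) = C(13,2).

Final answer: C(13,2) = 78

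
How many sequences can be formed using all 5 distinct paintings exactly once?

The number of ways to arrange 5 distinct objects is 5!.

Final answer: 5! = 120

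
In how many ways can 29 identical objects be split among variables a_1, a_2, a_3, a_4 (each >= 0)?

Stars and bars with 29 stars and 3 bars:
C(29+4-1, 4-1) = C(32,3).

Final answer: C(32,3) = 4960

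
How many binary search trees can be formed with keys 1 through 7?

This is counted by the nth Catalan number C_n. Here n = 7.
C_n = C(2n,n) - C(2n,n+1), so C_{7} = C(14,7) - C(14,8) = 3432 - 3003.

Final answer: C_{7} = 429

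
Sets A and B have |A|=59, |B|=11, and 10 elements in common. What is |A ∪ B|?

|A union B| = |A| + |B| - |A intersect B| = 59 + 11 - 10.

Final answer: 60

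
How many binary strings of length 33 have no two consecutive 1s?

Classify by the final bit: ...0 gives a(n-1) strings, ...01 gives a(n-2) strings. Thus a(n) = a(n-1) + a(n-2) with a(1)=2, a(2)=3.
Computing successive values: a(1)=2, a(2)=3, a(3)=5, a(4)=8, a(5)=13, a(6)=21, a(7)=34, a(8)=55, a(9)=89, a(10)=144, a(11)=233, a(12)=377, a(13)=610, a(14)=987, a(15)=1597, a(16)=2584, a(17)=4181, a(18)=6765, a(19)=10946, a(20)=17711, a(21)=28657, a(22)=46368, a(23)=75025, a(24)=121393, a(25)=196418, a(26)=317811, a(27)=514229, a(28)=832040, a(29)=1346269, a(30)=2178309, a(31)=3524578, a(32)=5702887, a(33)=9227465.

Final answer: 9227465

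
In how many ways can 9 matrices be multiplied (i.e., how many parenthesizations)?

This is a standard Catalan-number count: the answer is C_n. Here n = 9 - 1 = 8.
C_n = (2n)!/(n!(n+1)!), so C_{8} = 16!/(8! x 9!) = C(16,8)/9 = 12870/9.

Final answer: C_{8} = 1430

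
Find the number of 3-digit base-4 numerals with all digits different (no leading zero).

The leading digit has 3 choices (anything but zero); the next has 3 (anything but the first), then 2, and so on, one fewer each time.
Total: 3 x 3 x 2.

Final answer: 18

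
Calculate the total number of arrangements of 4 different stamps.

The number of ways to arrange 4 distinct objects is 4!.

Final answer: 4! = 24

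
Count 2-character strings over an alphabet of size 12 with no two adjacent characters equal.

Let g(n) count such strings. g(1) = 12, and each valid string of length n-1 extends in 11 ways (any symbol but the last), so g(n) = 11 g(n-1).
Total: g(2) = 12 x 11^1.

Final answer: 12 x 11^{1} = 132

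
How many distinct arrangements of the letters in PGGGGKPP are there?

Letters (G:4, K:1, P:3). Total letters: 8.
Permutations = 8!/(4! x 3!).

Final answer: 280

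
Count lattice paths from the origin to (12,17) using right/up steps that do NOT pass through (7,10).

Total paths to (12,17): C(29,17) = 51895935.
Paths through (7,10): C(17,10) x C(12,7) = 15402816.
Avoiding (7,10): 51895935 - 15402816.

Final answer: 36493119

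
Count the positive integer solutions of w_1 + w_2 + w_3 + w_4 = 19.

Substitute w'_i = w_i - 1 (so w'_i >= 0). Then sum w'_i = 19 - 4 = 15.
Stars and bars: C(15+4-1, 4-1) = C(18,3).

Final answer: C(18,3) = 816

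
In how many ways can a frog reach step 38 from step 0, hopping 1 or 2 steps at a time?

Let f(n) count the ways. The last step is size 1 or 2, so f(n) = f(n-1) + f(n-2) with f(1)=1, f(2)=2.
Building up term by term: f(1)=1, f(2)=2, f(3)=3, f(4)=5, f(5)=8, f(6)=13, f(7)=21, f(8)=34, f(9)=55, f(10)=89, f(11)=144, f(12)=233, f(13)=377, f(14)=610, f(15)=987, f(16)=1597, f(17)=2584, f(18)=4181, f(19)=6765, f(20)=10946, f(21)=17711, f(22)=28657, f(23)=46368, f(24)=75025, f(25)=121393, f(26)=196418, f(27)=317811, f(28)=514229, f(29)=832040, f(30)=1346269, f(31)=2178309, f(32)=3524578, f(33)=5702887, f(34)=9227465, f(35)=14930352, f(36)=24157817, f(37)=39088169, f(38)=63245986.

Final answer: 63245986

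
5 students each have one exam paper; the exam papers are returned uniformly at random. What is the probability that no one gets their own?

D(n) = (n-1)(D(n-1) + D(n-2)), D(0)=1, D(1)=0.
Building up: D(2)=1, D(3)=2, D(4)=9, D(5)=44.
Total arrangements: 5! = 120.
Probability = D(5)/5! = 11/30.

Final answer: D(5)/5! = 44/120 = 0.366667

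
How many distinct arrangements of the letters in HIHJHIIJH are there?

Letters (H:4, I:3, J:2). Total letters: 9.
Permutations = 9!/(4! x 3! x 2!).

Final answer: 1260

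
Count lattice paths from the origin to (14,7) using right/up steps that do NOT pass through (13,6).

Total paths to (14,7): C(21,7) = 116280.
Paths through (13,6): C(19,6) x C(2,1) = 54264.
Avoiding (13,6): 116280 - 54264.

Final answer: 62016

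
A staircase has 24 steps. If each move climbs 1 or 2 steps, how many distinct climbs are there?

Condition on the final move: it is a 1-step (f(n-1) ways to get there) or a 2-step (f(n-2) ways), so f(n) = f(n-1) + f(n-2), with f(1)=1, f(2)=2.
Computing successive values: f(1)=1, f(2)=2, f(3)=3, f(4)=5, f(5)=8, f(6)=13, f(7)=21, f(8)=34, f(9)=55, f(10)=89, f(11)=144, f(12)=233, f(13)=377, f(14)=610, f(15)=987, f(16)=1597, f(17)=2584, f(18)=4181, f(19)=6765, f(20)=10946, f(21)=17711, f(22)=28657, f(23)=46368, f(24)=75025.

Final answer: 75025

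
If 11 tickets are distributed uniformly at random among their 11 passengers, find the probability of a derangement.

D(n) = (n-1)(D(n-1) + D(n-2)), D(0)=1, D(1)=0.
Building up: D(2)=1, D(3)=2, D(4)=9, D(5)=44, D(6)=265, D(7)=1854, D(8)=14833, D(9)=133496, D(10)=1334961, D(11)=14684570.
Total arrangements: 11! = 39916800.
Probability = D(11)/11! = 1468457/3991680.

Final answer: D(11)/11! = 14684570/39916800 = 0.367879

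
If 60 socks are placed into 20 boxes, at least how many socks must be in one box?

By the pigeonhole principle: ceiling(60/20).

Final answer: 3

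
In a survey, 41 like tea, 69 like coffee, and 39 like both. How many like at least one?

|A union B| = |A| + |B| - |A intersect B| = 41 + 69 - 39.

Final answer: 71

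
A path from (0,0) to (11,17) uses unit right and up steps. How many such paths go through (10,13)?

Paths (0,0)->(10,13): C(23,13) = 1144066.
Paths (10,13)->(11,17): C(5,4) = 5.
By multiplication principle: 1144066 x 5.

Final answer: 5720330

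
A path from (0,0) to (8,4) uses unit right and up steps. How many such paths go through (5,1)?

Paths (0,0)->(5,1): C(6,1) = 6.
Paths (5,1)->(8,4): C(6,3) = 20.
By multiplication principle: 6 x 20.

Final answer: 120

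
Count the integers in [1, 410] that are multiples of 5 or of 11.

Multiples of 5: 82. Multiples of 11: 37. Of both (lcm=55): 7.
By inclusion-exclusion: 82 + 37 - 7.

Final answer: 112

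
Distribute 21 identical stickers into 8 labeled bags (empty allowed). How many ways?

Stars and bars: C(n+k-1, k-1) = C(28,7).

Final answer: C(28,7) = 1184040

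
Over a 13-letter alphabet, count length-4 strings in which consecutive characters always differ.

First character: 13 choices. Each subsequent: 12 choices (must differ from the previous one).
Total: 13 x 12^3.

Final answer: 13 x 12^{3} = 22464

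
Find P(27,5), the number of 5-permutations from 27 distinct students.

P(27,5) = 27!/(27-5)! = 27!/22!.

Final answer: P(27,5) = 9687600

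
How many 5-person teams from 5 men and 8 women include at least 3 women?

Sum over valid woman counts:
C(8,3)C(5,2) = 560
C(8,4)C(5,1) = 350
C(8,5)C(5,0) = 56
Total: 560 + 350 + 56.

Final answer: 966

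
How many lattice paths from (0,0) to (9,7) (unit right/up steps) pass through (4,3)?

Paths (0,0)->(4,3): C(7,3) = 35.
Paths (4,3)->(9,7): C(9,4) = 126.
By multiplication principle: 35 x 126.

Final answer: 4410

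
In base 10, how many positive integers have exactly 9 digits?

In base 10, the leading digit has 9 choices (1..9); each of the remaining 8 digits has 10 choices.
Total: 9 x 10^8.

Final answer: 900000000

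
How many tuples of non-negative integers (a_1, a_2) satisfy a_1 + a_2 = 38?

Stars and bars with 38 stars and 1 bars:
C(38+2-1, 2-1) = C(39,1).

Final answer: C(39,1) = 39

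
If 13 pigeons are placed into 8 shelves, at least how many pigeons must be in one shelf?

By the pigeonhole principle: ceiling(13/8).

Final answer: 2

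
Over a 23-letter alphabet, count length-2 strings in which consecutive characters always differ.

Let g(n) count such strings. g(1) = 23, and each valid string of length n-1 extends in 22 ways (any symbol but the last), so g(n) = 22 g(n-1).
Total: g(2) = 23 x 22^1.

Final answer: 23 x 22^{1} = 506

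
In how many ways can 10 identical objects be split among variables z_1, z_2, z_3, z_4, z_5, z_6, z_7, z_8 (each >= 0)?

Stars and bars with 10 stars and 7 bars:
C(10+8-1, 8-1) = C(17,7).

Final answer: C(17,7) = 19448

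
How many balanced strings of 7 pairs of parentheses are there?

This is a standard Catalan-number count: the answer is C_n. Here n = 7 (pairs).
C_n = C(2n,n)/(n+1), so C_{7} = C(14,7)/8 = 3432/8.

Final answer: C_{7} = 429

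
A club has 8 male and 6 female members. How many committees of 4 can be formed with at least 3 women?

Sum over valid woman counts:
C(6,3)C(8,1) = 160
C(6,4)C(8,0) = 15
Total: 160 + 15.

Final answer: 175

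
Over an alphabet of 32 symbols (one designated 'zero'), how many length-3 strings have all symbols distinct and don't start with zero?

The leading digit has 31 choices (anything but zero); the next has 31 (anything but the first), then 30, and so on, one fewer each time.
Total: 31 x 31 x 30.

Final answer: 28830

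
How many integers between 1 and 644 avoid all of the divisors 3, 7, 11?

|div by 3|=214, |div by 7|=92, |div by 11|=58.
|div by 3&7|=30, |div by 3&11|=19, |div by 7&11|=8, |div by all|=2.
By inclusion-exclusion, divisible by at least one: 214+92+58-30-19-8+2 = 309.
Not divisible by any: 644 - 309.

Final answer: 335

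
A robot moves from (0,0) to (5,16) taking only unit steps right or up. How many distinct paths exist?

Each path has 5 right steps and 16 up steps in some order (21 steps total).
Choose which 16 of the 21 steps are up: C(21,16).

Final answer: C(21,16) = 20349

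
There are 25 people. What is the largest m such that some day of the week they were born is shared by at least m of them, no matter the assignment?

There are 7 possible values for day of the week they were born. With 25 people and 7 categories, by pigeonhole: ceiling(25/7).

Final answer: 4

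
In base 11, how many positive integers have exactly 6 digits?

These are the integers in [11^5, 11^6), so the count is 11^6 - 11^5 = 10 x 11^5.

Final answer: 1610510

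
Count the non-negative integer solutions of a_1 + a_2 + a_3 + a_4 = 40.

Stars and bars with 40 stars and 3 bars:
C(40+4-1, 4-1) = C(43,3).

Final answer: C(43,3) = 12341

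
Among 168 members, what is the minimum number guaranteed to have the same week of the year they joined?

There are 52 possible values for week of the year they joined. With 168 members and 52 categories, by pigeonhole: ceiling(168/52).

Final answer: 4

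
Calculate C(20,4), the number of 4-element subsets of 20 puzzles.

C(20,4) = 20!/(4! x 16!).

Final answer: \binom{20}{4} = 4845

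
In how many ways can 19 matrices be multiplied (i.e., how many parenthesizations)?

This is a standard Catalan-number count: the answer is C_n. Here n = 19 - 1 = 18.
C_n = (2n)!/(n!(n+1)!), so C_{18} = 36!/(18! x 19!) = C(36,18)/19 = 9075135300/19.

Final answer: C_{18} = 477638700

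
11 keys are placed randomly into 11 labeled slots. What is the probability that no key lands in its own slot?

D(n) = (n-1)(D(n-1) + D(n-2)), D(0)=1, D(1)=0.
Building up: D(2)=1, D(3)=2, D(4)=9, D(5)=44, D(6)=265, D(7)=1854, D(8)=14833, D(9)=133496, D(10)=1334961, D(11)=14684570.
Total arrangements: 11! = 39916800.
Probability = D(11)/11! = 1468457/3991680.

Final answer: D(11)/11! = 14684570/39916800 = 0.367879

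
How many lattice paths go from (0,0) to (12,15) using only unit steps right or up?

Each path has 12 right steps and 15 up steps in some order (27 steps total).
Choose which 15 of the 27 steps are up: C(27,15).

Final answer: C(27,15) = 17383860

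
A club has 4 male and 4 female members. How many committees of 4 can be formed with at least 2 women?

Sum over valid woman counts:
C(4,2)C(4,2) = 36
C(4,3)C(4,1) = 16
C(4,4)C(4,0) = 1
Total: 36 + 16 + 1.

Final answer: 53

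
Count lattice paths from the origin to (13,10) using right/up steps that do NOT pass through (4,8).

Total paths to (13,10): C(23,10) = 1144066.
Paths through (4,8): C(12,8) x C(11,2) = 27225.
Avoiding (4,8): 1144066 - 27225.

Final answer: 1116841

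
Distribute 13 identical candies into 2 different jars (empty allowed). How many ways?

Stars and bars: C(n+k-1, k-1) = C(14,1).

Final answer: C(14,1) = 14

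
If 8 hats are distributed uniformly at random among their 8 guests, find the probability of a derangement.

D(n) = (n-1)(D(n-1) + D(n-2)), D(0)=1, D(1)=0.
Building up: D(2)=1, D(3)=2, D(4)=9, D(5)=44, D(6)=265, D(7)=1854, D(8)=14833.
Total arrangements: 8! = 40320.
Probability = D(8)/8! = 2119/5760.

Final answer: D(8)/8! = 14833/40320 = 0.367882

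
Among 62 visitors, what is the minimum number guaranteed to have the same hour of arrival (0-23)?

There are 24 possible values for hour of arrival (0-23). With 62 visitors and 24 categories, by pigeonhole: ceiling(62/24).

Final answer: 3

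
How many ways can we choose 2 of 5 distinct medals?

C(5,2) = 5!/(2! x (5-2)!).

Final answer: C(5,2) = 10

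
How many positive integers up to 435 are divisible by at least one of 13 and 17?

Multiples of 13: 33. Multiples of 17: 25. Of both (lcm=221): 1.
By inclusion-exclusion: 33 + 25 - 1.

Final answer: 57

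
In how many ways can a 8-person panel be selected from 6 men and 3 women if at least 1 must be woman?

Sum over valid woman counts:
C(3,2)C(6,6) = 3
C(3,3)C(6,5) = 6
Total: 3 + 6.

Final answer: 9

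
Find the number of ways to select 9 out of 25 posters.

C(25,9) = 25!/(9! x 16!).

Final answer: \binom{25}{9} = 2042975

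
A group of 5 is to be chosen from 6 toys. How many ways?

C(6,5) = 6!/(5! x (6-5)!).

Final answer: C(6,5) = 6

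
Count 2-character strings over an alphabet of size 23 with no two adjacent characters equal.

Let g(n) count such strings. g(1) = 23, and each valid string of length n-1 extends in 22 ways (any symbol but the last), so g(n) = 22 g(n-1).
Total: g(2) = 23 x 22^1.

Final answer: 23 x 22^{1} = 506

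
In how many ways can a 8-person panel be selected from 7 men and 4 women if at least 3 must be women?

Sum over valid woman counts:
C(4,3)C(7,5) = 84
C(4,4)C(7,4) = 35
Total: 84 + 35.

Final answer: 119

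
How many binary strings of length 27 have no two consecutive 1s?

Let a(n) count valid strings. If the last bit is 0 the prefix is any valid string of length n-1; if it is 1 the string must end in 01 with a valid prefix of length n-2. So a(n) = a(n-1) + a(n-2), a(1)=2, a(2)=3.
Iterating the recurrence: a(1)=2, a(2)=3, a(3)=5, a(4)=8, a(5)=13, a(6)=21, a(7)=34, a(8)=55, a(9)=89, a(10)=144, a(11)=233, a(12)=377, a(13)=610, a(14)=987, a(15)=1597, a(16)=2584, a(17)=4181, a(18)=6765, a(19)=10946, a(20)=17711, a(21)=28657, a(22)=46368, a(23)=75025, a(24)=121393, a(25)=196418, a(26)=317811, a(27)=514229.

Final answer: 514229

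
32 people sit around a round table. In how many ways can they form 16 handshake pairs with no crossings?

The structures are counted by the Catalan number C_n. Here n = 32/2 = 16.
C_n = (2n)!/(n!(n+1)!), so C_{16} = 32!/(16! x 17!) = C(32,16)/17 = 601080390/17.

Final answer: C_{16} = 35357670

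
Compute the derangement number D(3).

D(n) = (n-1)(D(n-1) + D(n-2)), D(0)=1, D(1)=0.
D(2) = 1 x (0 + 1) = 1
D(3) = 2 x (D(2) + D(1)) = 2 x (1 + 0)

Final answer: D(3) = 2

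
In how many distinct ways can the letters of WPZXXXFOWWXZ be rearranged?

Letters (F:1, O:1, P:1, W:3, X:4, Z:2). Total letters: 12.
Permutations = 12!/(4! x 3! x 2!).

Final answer: 1663200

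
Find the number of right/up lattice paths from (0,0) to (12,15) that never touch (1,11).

Total paths to (12,15): C(27,15) = 17383860.
Paths through (1,11): C(12,11) x C(15,4) = 16380.
Avoiding (1,11): 17383860 - 16380.

Final answer: 17367480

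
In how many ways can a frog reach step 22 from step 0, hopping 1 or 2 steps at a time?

Let f(n) be the number of climbs. Removing the last move (1 or 2 steps) gives f(n) = f(n-1) + f(n-2); base cases f(1)=1, f(2)=2.
Iterating the recurrence: f(1)=1, f(2)=2, f(3)=3, f(4)=5, f(5)=8, f(6)=13, f(7)=21, f(8)=34, f(9)=55, f(10)=89, f(11)=144, f(12)=233, f(13)=377, f(14)=610, f(15)=987, f(16)=1597, f(17)=2584, f(18)=4181, f(19)=6765, f(20)=10946, f(21)=17711, f(22)=28657.

Final answer: 28657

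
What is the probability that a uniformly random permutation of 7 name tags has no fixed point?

Use the recurrence D(n) = (n-1)(D(n-1) + D(n-2)) with D(0)=1, D(1)=0.
Building up: D(2)=1, D(3)=2, D(4)=9, D(5)=44, D(6)=265, D(7)=1854.
Total arrangements: 7! = 5040.
Probability = D(7)/7! = 103/280.

Final answer: D(7)/7! = 1854/5040 = 0.367857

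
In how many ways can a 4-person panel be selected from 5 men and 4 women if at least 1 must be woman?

Sum over valid woman counts:
C(4,1)C(5,3) = 40
C(4,2)C(5,2) = 60
C(4,3)C(5,1) = 20
C(4,4)C(5,0) = 1
Total: 40 + 60 + 20 + 1.

Final answer: 121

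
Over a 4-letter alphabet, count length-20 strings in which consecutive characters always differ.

First character: 4 choices. Each subsequent: 3 choices (must differ from the previous one).
Total: 4 x 3^19.

Final answer: 4 x 3^{19} = 4649045868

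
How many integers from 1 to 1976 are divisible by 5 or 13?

Multiples of 5: 395. Multiples of 13: 152. Of both (lcm=65): 30.
By inclusion-exclusion: 395 + 152 - 30.

Final answer: 517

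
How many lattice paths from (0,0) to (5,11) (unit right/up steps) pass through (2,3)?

Paths (0,0)->(2,3): C(5,3) = 10.
Paths (2,3)->(5,11): C(11,8) = 165.
By multiplication principle: 10 x 165.

Final answer: 1650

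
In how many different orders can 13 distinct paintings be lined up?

The number of ways to arrange 13 distinct objects is 13!.

Final answer: 13! = 6227020800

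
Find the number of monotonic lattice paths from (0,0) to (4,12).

Each path has 4 right steps and 12 up steps in some order (16 steps total).
Choose which 12 of the 16 steps are up: C(16,12).

Final answer: C(16,12) = 1820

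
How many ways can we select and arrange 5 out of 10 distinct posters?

P(10,5) = 10!/(10-5)! = 10!/5!.

Final answer: P(10,5) = 30240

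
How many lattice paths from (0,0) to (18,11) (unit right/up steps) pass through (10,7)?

Paths (0,0)->(10,7): C(17,7) = 19448.
Paths (10,7)->(18,11): C(12,4) = 495.
By multiplication principle: 19448 x 495.

Final answer: 9626760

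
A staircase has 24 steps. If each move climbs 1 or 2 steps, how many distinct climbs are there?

Let f(n) be the number of climbs. Removing the last move (1 or 2 steps) gives f(n) = f(n-1) + f(n-2); base cases f(1)=1, f(2)=2.
Building up term by term: f(1)=1, f(2)=2, f(3)=3, f(4)=5, f(5)=8, f(6)=13, f(7)=21, f(8)=34, f(9)=55, f(10)=89, f(11)=144, f(12)=233, f(13)=377, f(14)=610, f(15)=987, f(16)=1597, f(17)=2584, f(18)=4181, f(19)=6765, f(20)=10946, f(21)=17711, f(22)=28657, f(23)=46368, f(24)=75025.

Final answer: 75025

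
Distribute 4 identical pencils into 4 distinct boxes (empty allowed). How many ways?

Stars and bars: C(n+k-1, k-1) = C(7,3).

Final answer: C(7,3) = 35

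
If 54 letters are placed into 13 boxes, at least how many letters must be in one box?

By the pigeonhole principle: ceiling(54/13).

Final answer: 5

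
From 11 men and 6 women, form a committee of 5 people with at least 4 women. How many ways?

Sum over valid woman counts:
C(6,4)C(11,1) = 165
C(6,5)C(11,0) = 6
Total: 165 + 6.

Final answer: 171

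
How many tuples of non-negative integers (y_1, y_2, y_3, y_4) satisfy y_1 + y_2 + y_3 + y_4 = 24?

Stars and bars with 24 stars and 3 bars:
C(24+4-1, 4-1) = C(27,3).

Final answer: C(27,3) = 2925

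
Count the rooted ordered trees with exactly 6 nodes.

This is counted by the nth Catalan number C_n. Here n = 6 - 1 = 5.
C_n = C(2n,n)/(n+1), so C_{5} = C(10,5)/6 = 252/6.

Final answer: C_{5} = 42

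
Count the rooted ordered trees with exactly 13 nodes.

This is a standard Catalan-number count: the answer is C_n. Here n = 13 - 1 = 12.
C_n = (2n)!/(n!(n+1)!), so C_{12} = 24!/(12! x 13!) = C(24,12)/13 = 2704156/13.

Final answer: C_{12} = 208012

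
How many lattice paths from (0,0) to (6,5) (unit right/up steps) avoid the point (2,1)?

Total paths to (6,5): C(11,5) = 462.
Paths through (2,1): C(3,1) x C(8,4) = 210.
Avoiding (2,1): 462 - 210.

Final answer: 252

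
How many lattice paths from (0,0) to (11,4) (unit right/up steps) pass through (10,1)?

Paths (0,0)->(10,1): C(11,1) = 11.
Paths (10,1)->(11,4): C(4,3) = 4.
By multiplication principle: 11 x 4.

Final answer: 44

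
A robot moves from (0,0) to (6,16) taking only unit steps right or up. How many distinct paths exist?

Each path has 6 right steps and 16 up steps in some order (22 steps total).
Choose which 16 of the 22 steps are up: C(22,16).

Final answer: C(22,16) = 74613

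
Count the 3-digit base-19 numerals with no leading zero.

In base 19, the leading digit has 18 choices (1..18); each of the remaining 2 digits has 19 choices.
Total: 18 x 19^2.

Final answer: 6498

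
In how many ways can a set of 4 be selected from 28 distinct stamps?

C(28,4) = 28!/(4! x 24!).

Final answer: \binom{28}{4} = 20475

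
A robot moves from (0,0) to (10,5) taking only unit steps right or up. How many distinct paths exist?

Each path has 10 right steps and 5 up steps in some order (15 steps total).
Choose which 5 of the 15 steps are up: C(15,5).

Final answer: C(15,5) = 3003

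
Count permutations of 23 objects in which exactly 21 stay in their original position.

Choose which 21 elements are fixed: C(23,21) = 253.
Derange the remaining 2 using D(j) = (j-1)(D(j-1) + D(j-2)), D(0)=1, D(1)=0: D(2)=1.
Total: 253 x 1.

Final answer: C(23,21) D(2) = 253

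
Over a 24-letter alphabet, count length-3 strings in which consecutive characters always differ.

Let g(n) count such strings. g(1) = 24, and each valid string of length n-1 extends in 23 ways (any symbol but the last), so g(n) = 23 g(n-1).
Total: g(3) = 24 x 23^2.

Final answer: 24 x 23^{2} = 12696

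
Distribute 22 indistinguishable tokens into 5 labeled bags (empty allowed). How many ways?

Stars and bars: C(n+k-1, k-1) = C(26,4).

Final answer: C(26,4) = 14950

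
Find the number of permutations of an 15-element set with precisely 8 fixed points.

Choose which 8 elements are fixed: C(15,8) = 6435.
Derange the remaining 7 using D(j) = (j-1)(D(j-1) + D(j-2)), D(0)=1, D(1)=0: D(2)=1, D(3)=2, D(4)=9, D(5)=44, D(6)=265, D(7)=1854.
Total: 6435 x 1854.

Final answer: C(15,8) D(7) = 11930490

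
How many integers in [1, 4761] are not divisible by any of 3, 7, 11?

|div by 3|=1587, |div by 7|=680, |div by 11|=432.
|div by 3&7|=226, |div by 3&11|=144, |div by 7&11|=61, |div by all|=20.
By inclusion-exclusion, divisible by at least one: 1587+680+432-226-144-61+20 = 2288.
Not divisible by any: 4761 - 2288.

Final answer: 2473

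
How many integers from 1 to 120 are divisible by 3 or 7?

Multiples of 3: 40. Multiples of 7: 17. Of both (lcm=21): 5.
By inclusion-exclusion: 40 + 17 - 5.

Final answer: 52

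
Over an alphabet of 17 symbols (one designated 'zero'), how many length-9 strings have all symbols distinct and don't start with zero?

First digit: 16 (nonzero). Second: 16 (not first). Third: 15, etc.
Total: 16 x 16 x 15 x 14 x 13 x 12 x 11 x 10 x 9.

Final answer: 8302694400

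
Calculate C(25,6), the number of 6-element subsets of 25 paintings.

C(25,6) = 25!/(6! x (25-6)!).

Final answer: C(25,6) = 177100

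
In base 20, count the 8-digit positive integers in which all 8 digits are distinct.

First digit: 19 (nonzero). Second: 19 (not first). Third: 18, etc.
Total: 19 x 19 x 18 x 17 x 16 x 15 x 14 x 13.

Final answer: 4825154880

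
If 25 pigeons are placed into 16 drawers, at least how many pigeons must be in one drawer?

By the pigeonhole principle: ceiling(25/16).

Final answer: 2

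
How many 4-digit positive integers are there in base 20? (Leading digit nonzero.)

Leading digit: 19 options (nonzero). Other 3 digit(s): 20 options each.
Total: 19 x 20^3.

Final answer: 152000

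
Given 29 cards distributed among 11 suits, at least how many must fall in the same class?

By pigeonhole with 29 objects and 11 categories: ceiling(29/11).

Final answer: 3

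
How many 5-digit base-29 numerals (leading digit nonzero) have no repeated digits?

The leading digit has 28 choices (anything but zero); the next has 28 (anything but the first), then 27, and so on, one fewer each time.
Total: 28 x 28 x 27 x 26 x 25.

Final answer: 13759200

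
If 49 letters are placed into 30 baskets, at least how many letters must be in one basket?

By the pigeonhole principle: ceiling(49/30).

Final answer: 2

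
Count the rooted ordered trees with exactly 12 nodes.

This is counted by the nth Catalan number C_n. Here n = 12 - 1 = 11.
C_n = C(2n,n)/(n+1), so C_{11} = C(22,11)/12 = 705432/12.

Final answer: C_{11} = 58786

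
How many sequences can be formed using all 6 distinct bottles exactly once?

The number of ways to arrange 6 distinct objects is 6!.

Final answer: 6! = 720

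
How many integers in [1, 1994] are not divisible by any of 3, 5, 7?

|div by 3|=664, |div by 5|=398, |div by 7|=284.
|div by 3&5|=132, |div by 3&7|=94, |div by 5&7|=56, |div by all|=18.
By inclusion-exclusion, divisible by at least one: 664+398+284-132-94-56+18 = 1082.
Not divisible by any: 1994 - 1082.

Final answer: 912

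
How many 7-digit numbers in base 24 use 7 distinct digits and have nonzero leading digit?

The leading digit has 23 choices (anything but zero); the next has 23 (anything but the first), then 22, and so on, one fewer each time.
Total: 23 x 23 x 22 x 21 x 20 x 19 x 18.

Final answer: 1671682320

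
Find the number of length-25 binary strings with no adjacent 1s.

A valid string ends in 0 (append to any length-(n-1) valid string) or in 01 (append to any length-(n-2) valid string), so a(n) = a(n-1) + a(n-2) with a(1)=2, a(2)=3.
Computing successive values: a(1)=2, a(2)=3, a(3)=5, a(4)=8, a(5)=13, a(6)=21, a(7)=34, a(8)=55, a(9)=89, a(10)=144, a(11)=233, a(12)=377, a(13)=610, a(14)=987, a(15)=1597, a(16)=2584, a(17)=4181, a(18)=6765, a(19)=10946, a(20)=17711, a(21)=28657, a(22)=46368, a(23)=75025, a(24)=121393, a(25)=196418.

Final answer: 196418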